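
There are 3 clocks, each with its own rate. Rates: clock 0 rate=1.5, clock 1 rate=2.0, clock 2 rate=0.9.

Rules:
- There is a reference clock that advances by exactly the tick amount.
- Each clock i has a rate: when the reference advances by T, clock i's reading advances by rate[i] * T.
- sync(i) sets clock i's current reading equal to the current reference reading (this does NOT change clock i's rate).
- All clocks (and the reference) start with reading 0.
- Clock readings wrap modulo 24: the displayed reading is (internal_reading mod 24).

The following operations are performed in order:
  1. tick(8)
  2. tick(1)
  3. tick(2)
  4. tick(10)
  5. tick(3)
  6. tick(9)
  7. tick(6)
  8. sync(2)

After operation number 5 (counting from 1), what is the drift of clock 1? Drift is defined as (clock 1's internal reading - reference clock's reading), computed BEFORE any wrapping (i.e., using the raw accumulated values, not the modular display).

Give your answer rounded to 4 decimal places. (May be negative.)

Answer: 24.0000

Derivation:
After op 1 tick(8): ref=8.0000 raw=[12.0000 16.0000 7.2000]
After op 2 tick(1): ref=9.0000 raw=[13.5000 18.0000 8.1000]
After op 3 tick(2): ref=11.0000 raw=[16.5000 22.0000 9.9000]
After op 4 tick(10): ref=21.0000 raw=[31.5000 42.0000 18.9000]
After op 5 tick(3): ref=24.0000 raw=[36.0000 48.0000 21.6000]
Drift of clock 1 after op 5: 48.0000 - 24.0000 = 24.0000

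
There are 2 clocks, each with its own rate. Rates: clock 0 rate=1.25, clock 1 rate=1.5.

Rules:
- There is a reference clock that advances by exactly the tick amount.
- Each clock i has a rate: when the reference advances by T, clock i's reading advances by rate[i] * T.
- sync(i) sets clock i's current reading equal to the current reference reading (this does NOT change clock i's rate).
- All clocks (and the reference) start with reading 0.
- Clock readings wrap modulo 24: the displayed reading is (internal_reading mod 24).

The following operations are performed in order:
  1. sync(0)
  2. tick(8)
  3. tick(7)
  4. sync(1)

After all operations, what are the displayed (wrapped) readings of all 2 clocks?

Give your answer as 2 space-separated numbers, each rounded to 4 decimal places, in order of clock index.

After op 1 sync(0): ref=0.0000 raw=[0.0000 0.0000]
After op 2 tick(8): ref=8.0000 raw=[10.0000 12.0000]
After op 3 tick(7): ref=15.0000 raw=[18.7500 22.5000]
After op 4 sync(1): ref=15.0000 raw=[18.7500 15.0000]
Wrap final raw readings (mod 24): 18.7500 mod 24 = 18.7500; 15.0000 mod 24 = 15.0000

Answer: 18.7500 15.0000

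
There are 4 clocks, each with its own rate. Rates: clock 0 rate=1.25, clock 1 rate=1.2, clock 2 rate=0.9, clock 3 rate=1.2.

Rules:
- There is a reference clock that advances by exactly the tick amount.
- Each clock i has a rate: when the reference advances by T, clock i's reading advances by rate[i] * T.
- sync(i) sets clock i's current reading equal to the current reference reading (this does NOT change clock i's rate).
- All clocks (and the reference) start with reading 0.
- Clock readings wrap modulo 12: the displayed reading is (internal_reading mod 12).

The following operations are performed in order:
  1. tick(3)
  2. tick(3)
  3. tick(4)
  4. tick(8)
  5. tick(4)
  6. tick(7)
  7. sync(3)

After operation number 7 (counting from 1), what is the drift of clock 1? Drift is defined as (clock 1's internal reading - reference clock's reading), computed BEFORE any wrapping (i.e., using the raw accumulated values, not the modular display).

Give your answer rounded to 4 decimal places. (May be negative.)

After op 1 tick(3): ref=3.0000 raw=[3.7500 3.6000 2.7000 3.6000]
After op 2 tick(3): ref=6.0000 raw=[7.5000 7.2000 5.4000 7.2000]
After op 3 tick(4): ref=10.0000 raw=[12.5000 12.0000 9.0000 12.0000]
After op 4 tick(8): ref=18.0000 raw=[22.5000 21.6000 16.2000 21.6000]
After op 5 tick(4): ref=22.0000 raw=[27.5000 26.4000 19.8000 26.4000]
After op 6 tick(7): ref=29.0000 raw=[36.2500 34.8000 26.1000 34.8000]
After op 7 sync(3): ref=29.0000 raw=[36.2500 34.8000 26.1000 29.0000]
Drift of clock 1 after op 7: 34.8000 - 29.0000 = 5.8000

Answer: 5.8000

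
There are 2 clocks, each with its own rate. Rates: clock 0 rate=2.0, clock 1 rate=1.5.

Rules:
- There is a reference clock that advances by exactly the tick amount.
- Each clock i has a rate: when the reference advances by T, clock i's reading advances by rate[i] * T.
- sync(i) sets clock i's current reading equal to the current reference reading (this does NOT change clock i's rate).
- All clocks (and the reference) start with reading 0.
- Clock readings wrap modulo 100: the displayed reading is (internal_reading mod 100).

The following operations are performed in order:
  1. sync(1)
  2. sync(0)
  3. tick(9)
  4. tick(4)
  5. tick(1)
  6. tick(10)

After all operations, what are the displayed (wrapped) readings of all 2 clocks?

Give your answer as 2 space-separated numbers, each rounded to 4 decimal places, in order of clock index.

After op 1 sync(1): ref=0.0000 raw=[0.0000 0.0000]
After op 2 sync(0): ref=0.0000 raw=[0.0000 0.0000]
After op 3 tick(9): ref=9.0000 raw=[18.0000 13.5000]
After op 4 tick(4): ref=13.0000 raw=[26.0000 19.5000]
After op 5 tick(1): ref=14.0000 raw=[28.0000 21.0000]
After op 6 tick(10): ref=24.0000 raw=[48.0000 36.0000]
Wrap final raw readings (mod 100): 48.0000 mod 100 = 48.0000; 36.0000 mod 100 = 36.0000

Answer: 48.0000 36.0000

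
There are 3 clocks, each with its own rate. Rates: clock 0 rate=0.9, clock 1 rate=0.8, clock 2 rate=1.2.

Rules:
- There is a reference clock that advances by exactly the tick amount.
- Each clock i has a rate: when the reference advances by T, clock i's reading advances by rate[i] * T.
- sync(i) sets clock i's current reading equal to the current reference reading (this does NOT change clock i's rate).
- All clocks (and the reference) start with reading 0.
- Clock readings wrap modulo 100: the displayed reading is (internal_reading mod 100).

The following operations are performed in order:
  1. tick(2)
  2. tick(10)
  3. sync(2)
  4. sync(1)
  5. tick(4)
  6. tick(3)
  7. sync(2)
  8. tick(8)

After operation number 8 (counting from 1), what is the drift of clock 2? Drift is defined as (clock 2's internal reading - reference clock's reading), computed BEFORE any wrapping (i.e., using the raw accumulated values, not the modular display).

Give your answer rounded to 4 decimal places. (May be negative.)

Answer: 1.6000

Derivation:
After op 1 tick(2): ref=2.0000 raw=[1.8000 1.6000 2.4000]
After op 2 tick(10): ref=12.0000 raw=[10.8000 9.6000 14.4000]
After op 3 sync(2): ref=12.0000 raw=[10.8000 9.6000 12.0000]
After op 4 sync(1): ref=12.0000 raw=[10.8000 12.0000 12.0000]
After op 5 tick(4): ref=16.0000 raw=[14.4000 15.2000 16.8000]
After op 6 tick(3): ref=19.0000 raw=[17.1000 17.6000 20.4000]
After op 7 sync(2): ref=19.0000 raw=[17.1000 17.6000 19.0000]
After op 8 tick(8): ref=27.0000 raw=[24.3000 24.0000 28.6000]
Drift of clock 2 after op 8: 28.6000 - 27.0000 = 1.6000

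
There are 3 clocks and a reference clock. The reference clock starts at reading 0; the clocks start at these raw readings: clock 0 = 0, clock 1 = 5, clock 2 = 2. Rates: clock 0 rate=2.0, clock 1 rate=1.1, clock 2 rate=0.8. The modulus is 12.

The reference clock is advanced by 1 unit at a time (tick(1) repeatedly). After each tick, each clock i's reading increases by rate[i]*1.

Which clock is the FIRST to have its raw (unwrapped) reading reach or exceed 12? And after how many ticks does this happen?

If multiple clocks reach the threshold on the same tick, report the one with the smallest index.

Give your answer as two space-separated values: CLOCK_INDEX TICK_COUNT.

clock 0: start=0, rate=2.0, needs 12-0 = 12; ticks = ceil(12/2.0) = ceil(6.0000) = 6; reading at tick 6 = 0 + 2.0*6 = 12.0000
clock 1: start=5, rate=1.1, needs 12-5 = 7; ticks = ceil(7/1.1) = ceil(6.3636) = 7; reading at tick 7 = 5 + 1.1*7 = 12.7000
clock 2: start=2, rate=0.8, needs 12-2 = 10; ticks = ceil(10/0.8) = ceil(12.5000) = 13; reading at tick 13 = 2 + 0.8*13 = 12.4000
Minimum tick count = 6; winners = [0]; smallest index = 0

Answer: 0 6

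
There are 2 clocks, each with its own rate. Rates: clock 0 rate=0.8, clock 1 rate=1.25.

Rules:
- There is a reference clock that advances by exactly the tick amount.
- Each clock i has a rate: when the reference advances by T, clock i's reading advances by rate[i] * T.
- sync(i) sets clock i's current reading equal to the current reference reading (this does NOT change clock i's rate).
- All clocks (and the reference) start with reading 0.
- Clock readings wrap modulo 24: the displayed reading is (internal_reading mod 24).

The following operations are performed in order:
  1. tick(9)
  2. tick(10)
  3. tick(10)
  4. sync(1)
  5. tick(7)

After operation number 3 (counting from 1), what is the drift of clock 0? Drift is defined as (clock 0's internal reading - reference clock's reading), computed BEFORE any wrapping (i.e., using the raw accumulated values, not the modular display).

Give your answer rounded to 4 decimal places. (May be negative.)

Answer: -5.8000

Derivation:
After op 1 tick(9): ref=9.0000 raw=[7.2000 11.2500]
After op 2 tick(10): ref=19.0000 raw=[15.2000 23.7500]
After op 3 tick(10): ref=29.0000 raw=[23.2000 36.2500]
Drift of clock 0 after op 3: 23.2000 - 29.0000 = -5.8000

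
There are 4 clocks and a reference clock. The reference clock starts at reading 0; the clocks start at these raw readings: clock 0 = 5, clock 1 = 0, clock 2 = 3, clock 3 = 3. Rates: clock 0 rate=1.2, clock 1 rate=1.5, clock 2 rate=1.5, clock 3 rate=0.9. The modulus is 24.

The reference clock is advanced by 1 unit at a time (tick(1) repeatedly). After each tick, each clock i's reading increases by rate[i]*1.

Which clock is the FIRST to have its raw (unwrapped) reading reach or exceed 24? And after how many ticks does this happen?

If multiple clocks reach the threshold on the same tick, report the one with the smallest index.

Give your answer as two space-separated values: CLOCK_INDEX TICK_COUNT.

clock 0: start=5, rate=1.2, needs 24-5 = 19; ticks = ceil(19/1.2) = ceil(15.8333) = 16; reading at tick 16 = 5 + 1.2*16 = 24.2000
clock 1: start=0, rate=1.5, needs 24-0 = 24; ticks = ceil(24/1.5) = ceil(16.0000) = 16; reading at tick 16 = 0 + 1.5*16 = 24.0000
clock 2: start=3, rate=1.5, needs 24-3 = 21; ticks = ceil(21/1.5) = ceil(14.0000) = 14; reading at tick 14 = 3 + 1.5*14 = 24.0000
clock 3: start=3, rate=0.9, needs 24-3 = 21; ticks = ceil(21/0.9) = ceil(23.3333) = 24; reading at tick 24 = 3 + 0.9*24 = 24.6000
Minimum tick count = 14; winners = [2]; smallest index = 2

Answer: 2 14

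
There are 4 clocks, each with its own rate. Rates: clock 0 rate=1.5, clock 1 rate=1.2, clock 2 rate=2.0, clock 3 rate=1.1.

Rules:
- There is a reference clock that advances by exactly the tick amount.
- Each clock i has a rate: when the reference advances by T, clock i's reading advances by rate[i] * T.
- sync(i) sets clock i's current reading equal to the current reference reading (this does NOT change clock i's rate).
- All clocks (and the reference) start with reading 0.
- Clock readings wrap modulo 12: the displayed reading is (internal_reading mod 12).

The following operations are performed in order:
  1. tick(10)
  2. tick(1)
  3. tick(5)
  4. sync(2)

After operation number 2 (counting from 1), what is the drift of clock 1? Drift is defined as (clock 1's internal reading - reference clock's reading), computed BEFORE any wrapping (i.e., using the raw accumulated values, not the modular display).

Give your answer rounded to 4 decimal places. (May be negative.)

After op 1 tick(10): ref=10.0000 raw=[15.0000 12.0000 20.0000 11.0000]
After op 2 tick(1): ref=11.0000 raw=[16.5000 13.2000 22.0000 12.1000]
Drift of clock 1 after op 2: 13.2000 - 11.0000 = 2.2000

Answer: 2.2000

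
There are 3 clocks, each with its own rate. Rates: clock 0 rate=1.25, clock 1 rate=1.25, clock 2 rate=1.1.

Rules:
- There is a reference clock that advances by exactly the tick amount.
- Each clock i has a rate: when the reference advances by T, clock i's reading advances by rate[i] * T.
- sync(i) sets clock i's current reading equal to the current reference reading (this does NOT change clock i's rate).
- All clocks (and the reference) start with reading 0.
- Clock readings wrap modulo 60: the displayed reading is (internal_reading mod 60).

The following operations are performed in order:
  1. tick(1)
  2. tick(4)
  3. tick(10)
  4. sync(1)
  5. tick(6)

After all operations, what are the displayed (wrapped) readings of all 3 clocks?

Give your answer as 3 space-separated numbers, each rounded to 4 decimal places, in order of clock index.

After op 1 tick(1): ref=1.0000 raw=[1.2500 1.2500 1.1000]
After op 2 tick(4): ref=5.0000 raw=[6.2500 6.2500 5.5000]
After op 3 tick(10): ref=15.0000 raw=[18.7500 18.7500 16.5000]
After op 4 sync(1): ref=15.0000 raw=[18.7500 15.0000 16.5000]
After op 5 tick(6): ref=21.0000 raw=[26.2500 22.5000 23.1000]
Wrap final raw readings (mod 60): 26.2500 mod 60 = 26.2500; 22.5000 mod 60 = 22.5000; 23.1000 mod 60 = 23.1000

Answer: 26.2500 22.5000 23.1000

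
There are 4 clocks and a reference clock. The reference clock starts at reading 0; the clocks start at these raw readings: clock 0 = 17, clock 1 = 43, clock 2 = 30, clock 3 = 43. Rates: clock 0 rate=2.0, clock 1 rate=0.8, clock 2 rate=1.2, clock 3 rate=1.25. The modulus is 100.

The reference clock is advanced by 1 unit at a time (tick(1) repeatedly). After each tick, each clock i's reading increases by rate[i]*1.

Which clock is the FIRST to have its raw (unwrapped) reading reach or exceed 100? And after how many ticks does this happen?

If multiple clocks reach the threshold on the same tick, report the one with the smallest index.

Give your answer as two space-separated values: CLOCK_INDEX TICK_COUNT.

clock 0: start=17, rate=2.0, needs 100-17 = 83; ticks = ceil(83/2.0) = ceil(41.5000) = 42; reading at tick 42 = 17 + 2.0*42 = 101.0000
clock 1: start=43, rate=0.8, needs 100-43 = 57; ticks = ceil(57/0.8) = ceil(71.2500) = 72; reading at tick 72 = 43 + 0.8*72 = 100.6000
clock 2: start=30, rate=1.2, needs 100-30 = 70; ticks = ceil(70/1.2) = ceil(58.3333) = 59; reading at tick 59 = 30 + 1.2*59 = 100.8000
clock 3: start=43, rate=1.25, needs 100-43 = 57; ticks = ceil(57/1.25) = ceil(45.6000) = 46; reading at tick 46 = 43 + 1.25*46 = 100.5000
Minimum tick count = 42; winners = [0]; smallest index = 0

Answer: 0 42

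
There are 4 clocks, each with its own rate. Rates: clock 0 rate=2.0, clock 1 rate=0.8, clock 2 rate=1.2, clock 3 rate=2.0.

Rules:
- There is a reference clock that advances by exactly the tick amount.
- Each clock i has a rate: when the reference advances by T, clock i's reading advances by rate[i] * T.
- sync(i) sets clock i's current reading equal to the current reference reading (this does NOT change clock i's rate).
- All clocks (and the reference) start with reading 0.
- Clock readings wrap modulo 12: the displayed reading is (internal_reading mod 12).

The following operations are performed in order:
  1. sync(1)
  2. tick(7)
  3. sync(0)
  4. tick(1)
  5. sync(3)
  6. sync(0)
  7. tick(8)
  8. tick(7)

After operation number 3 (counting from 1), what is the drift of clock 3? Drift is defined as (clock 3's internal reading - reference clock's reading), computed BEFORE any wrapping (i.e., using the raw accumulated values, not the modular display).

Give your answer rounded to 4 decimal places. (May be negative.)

After op 1 sync(1): ref=0.0000 raw=[0.0000 0.0000 0.0000 0.0000]
After op 2 tick(7): ref=7.0000 raw=[14.0000 5.6000 8.4000 14.0000]
After op 3 sync(0): ref=7.0000 raw=[7.0000 5.6000 8.4000 14.0000]
Drift of clock 3 after op 3: 14.0000 - 7.0000 = 7.0000

Answer: 7.0000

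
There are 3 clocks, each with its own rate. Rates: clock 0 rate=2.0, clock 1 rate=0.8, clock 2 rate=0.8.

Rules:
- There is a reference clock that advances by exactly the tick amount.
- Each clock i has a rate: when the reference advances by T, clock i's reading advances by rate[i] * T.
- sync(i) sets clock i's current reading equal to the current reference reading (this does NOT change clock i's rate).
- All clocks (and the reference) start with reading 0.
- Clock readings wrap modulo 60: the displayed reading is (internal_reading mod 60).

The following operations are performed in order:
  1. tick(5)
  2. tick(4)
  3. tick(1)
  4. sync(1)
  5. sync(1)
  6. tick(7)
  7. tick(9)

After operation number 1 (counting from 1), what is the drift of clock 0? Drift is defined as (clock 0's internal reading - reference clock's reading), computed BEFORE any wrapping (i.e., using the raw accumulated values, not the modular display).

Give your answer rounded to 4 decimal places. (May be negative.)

After op 1 tick(5): ref=5.0000 raw=[10.0000 4.0000 4.0000]
Drift of clock 0 after op 1: 10.0000 - 5.0000 = 5.0000

Answer: 5.0000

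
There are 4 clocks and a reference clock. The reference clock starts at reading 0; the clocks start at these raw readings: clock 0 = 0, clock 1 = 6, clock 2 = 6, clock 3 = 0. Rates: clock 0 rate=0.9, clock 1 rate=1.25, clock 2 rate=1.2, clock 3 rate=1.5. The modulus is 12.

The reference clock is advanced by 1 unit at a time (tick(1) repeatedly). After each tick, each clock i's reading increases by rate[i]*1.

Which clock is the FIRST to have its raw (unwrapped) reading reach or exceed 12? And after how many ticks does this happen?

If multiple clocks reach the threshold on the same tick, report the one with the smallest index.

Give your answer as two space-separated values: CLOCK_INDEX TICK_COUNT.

clock 0: start=0, rate=0.9, needs 12-0 = 12; ticks = ceil(12/0.9) = ceil(13.3333) = 14; reading at tick 14 = 0 + 0.9*14 = 12.6000
clock 1: start=6, rate=1.25, needs 12-6 = 6; ticks = ceil(6/1.25) = ceil(4.8000) = 5; reading at tick 5 = 6 + 1.25*5 = 12.2500
clock 2: start=6, rate=1.2, needs 12-6 = 6; ticks = ceil(6/1.2) = ceil(5.0000) = 5; reading at tick 5 = 6 + 1.2*5 = 12.0000
clock 3: start=0, rate=1.5, needs 12-0 = 12; ticks = ceil(12/1.5) = ceil(8.0000) = 8; reading at tick 8 = 0 + 1.5*8 = 12.0000
Minimum tick count = 5; winners = [1, 2]; smallest index = 1

Answer: 1 5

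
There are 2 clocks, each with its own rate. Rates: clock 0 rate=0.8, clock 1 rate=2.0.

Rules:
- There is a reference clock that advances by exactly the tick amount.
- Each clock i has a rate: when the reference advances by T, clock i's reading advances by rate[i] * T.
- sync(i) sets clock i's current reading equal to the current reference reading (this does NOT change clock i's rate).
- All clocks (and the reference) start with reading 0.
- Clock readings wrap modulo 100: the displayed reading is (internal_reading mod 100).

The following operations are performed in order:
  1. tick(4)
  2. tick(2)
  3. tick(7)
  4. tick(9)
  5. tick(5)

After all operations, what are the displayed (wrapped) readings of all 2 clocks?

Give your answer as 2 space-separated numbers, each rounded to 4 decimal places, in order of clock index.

After op 1 tick(4): ref=4.0000 raw=[3.2000 8.0000]
After op 2 tick(2): ref=6.0000 raw=[4.8000 12.0000]
After op 3 tick(7): ref=13.0000 raw=[10.4000 26.0000]
After op 4 tick(9): ref=22.0000 raw=[17.6000 44.0000]
After op 5 tick(5): ref=27.0000 raw=[21.6000 54.0000]
Wrap final raw readings (mod 100): 21.6000 mod 100 = 21.6000; 54.0000 mod 100 = 54.0000

Answer: 21.6000 54.0000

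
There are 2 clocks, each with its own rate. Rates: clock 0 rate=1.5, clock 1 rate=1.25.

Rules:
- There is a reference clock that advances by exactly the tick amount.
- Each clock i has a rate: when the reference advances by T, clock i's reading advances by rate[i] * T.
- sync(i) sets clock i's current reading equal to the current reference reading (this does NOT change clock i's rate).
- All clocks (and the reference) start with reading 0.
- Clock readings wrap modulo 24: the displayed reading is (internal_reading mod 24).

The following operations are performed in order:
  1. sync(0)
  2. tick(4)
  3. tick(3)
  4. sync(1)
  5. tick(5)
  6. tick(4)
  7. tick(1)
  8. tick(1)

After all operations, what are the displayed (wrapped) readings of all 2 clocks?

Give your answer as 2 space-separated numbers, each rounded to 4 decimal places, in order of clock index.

After op 1 sync(0): ref=0.0000 raw=[0.0000 0.0000]
After op 2 tick(4): ref=4.0000 raw=[6.0000 5.0000]
After op 3 tick(3): ref=7.0000 raw=[10.5000 8.7500]
After op 4 sync(1): ref=7.0000 raw=[10.5000 7.0000]
After op 5 tick(5): ref=12.0000 raw=[18.0000 13.2500]
After op 6 tick(4): ref=16.0000 raw=[24.0000 18.2500]
After op 7 tick(1): ref=17.0000 raw=[25.5000 19.5000]
After op 8 tick(1): ref=18.0000 raw=[27.0000 20.7500]
Wrap final raw readings (mod 24): 27.0000 mod 24 = 3.0000; 20.7500 mod 24 = 20.7500

Answer: 3.0000 20.7500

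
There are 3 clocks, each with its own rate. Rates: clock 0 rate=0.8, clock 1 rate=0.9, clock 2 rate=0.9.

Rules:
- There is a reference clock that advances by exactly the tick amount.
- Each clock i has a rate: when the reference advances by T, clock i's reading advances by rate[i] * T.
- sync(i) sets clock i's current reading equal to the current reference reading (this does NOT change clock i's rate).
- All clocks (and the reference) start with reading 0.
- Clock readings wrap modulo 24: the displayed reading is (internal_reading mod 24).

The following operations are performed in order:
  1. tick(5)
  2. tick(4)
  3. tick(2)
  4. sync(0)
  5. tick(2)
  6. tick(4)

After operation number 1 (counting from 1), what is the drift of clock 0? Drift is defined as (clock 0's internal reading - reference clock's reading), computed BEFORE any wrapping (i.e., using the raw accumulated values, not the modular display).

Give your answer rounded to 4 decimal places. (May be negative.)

Answer: -1.0000

Derivation:
After op 1 tick(5): ref=5.0000 raw=[4.0000 4.5000 4.5000]
Drift of clock 0 after op 1: 4.0000 - 5.0000 = -1.0000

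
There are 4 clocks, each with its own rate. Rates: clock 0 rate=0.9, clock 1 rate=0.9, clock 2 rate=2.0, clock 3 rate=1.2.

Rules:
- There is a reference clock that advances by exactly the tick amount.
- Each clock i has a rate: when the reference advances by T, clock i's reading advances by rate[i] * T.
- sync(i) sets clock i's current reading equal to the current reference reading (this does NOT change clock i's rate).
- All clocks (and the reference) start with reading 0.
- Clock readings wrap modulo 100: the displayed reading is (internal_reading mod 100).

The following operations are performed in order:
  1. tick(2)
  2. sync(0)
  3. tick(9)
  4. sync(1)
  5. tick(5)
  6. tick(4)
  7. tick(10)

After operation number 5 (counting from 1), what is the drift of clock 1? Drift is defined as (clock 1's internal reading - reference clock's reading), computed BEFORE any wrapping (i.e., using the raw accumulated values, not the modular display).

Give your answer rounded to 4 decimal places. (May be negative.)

Answer: -0.5000

Derivation:
After op 1 tick(2): ref=2.0000 raw=[1.8000 1.8000 4.0000 2.4000]
After op 2 sync(0): ref=2.0000 raw=[2.0000 1.8000 4.0000 2.4000]
After op 3 tick(9): ref=11.0000 raw=[10.1000 9.9000 22.0000 13.2000]
After op 4 sync(1): ref=11.0000 raw=[10.1000 11.0000 22.0000 13.2000]
After op 5 tick(5): ref=16.0000 raw=[14.6000 15.5000 32.0000 19.2000]
Drift of clock 1 after op 5: 15.5000 - 16.0000 = -0.5000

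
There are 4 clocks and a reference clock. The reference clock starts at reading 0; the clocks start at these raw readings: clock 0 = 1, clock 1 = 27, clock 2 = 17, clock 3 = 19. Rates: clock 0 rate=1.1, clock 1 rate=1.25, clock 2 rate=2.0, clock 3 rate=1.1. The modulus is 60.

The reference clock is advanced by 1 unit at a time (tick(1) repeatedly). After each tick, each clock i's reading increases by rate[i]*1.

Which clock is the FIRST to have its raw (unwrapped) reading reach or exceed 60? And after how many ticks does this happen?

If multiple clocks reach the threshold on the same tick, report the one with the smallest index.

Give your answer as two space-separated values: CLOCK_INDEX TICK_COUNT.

Answer: 2 22

Derivation:
clock 0: start=1, rate=1.1, needs 60-1 = 59; ticks = ceil(59/1.1) = ceil(53.6364) = 54; reading at tick 54 = 1 + 1.1*54 = 60.4000
clock 1: start=27, rate=1.25, needs 60-27 = 33; ticks = ceil(33/1.25) = ceil(26.4000) = 27; reading at tick 27 = 27 + 1.25*27 = 60.7500
clock 2: start=17, rate=2.0, needs 60-17 = 43; ticks = ceil(43/2.0) = ceil(21.5000) = 22; reading at tick 22 = 17 + 2.0*22 = 61.0000
clock 3: start=19, rate=1.1, needs 60-19 = 41; ticks = ceil(41/1.1) = ceil(37.2727) = 38; reading at tick 38 = 19 + 1.1*38 = 60.8000
Minimum tick count = 22; winners = [2]; smallest index = 2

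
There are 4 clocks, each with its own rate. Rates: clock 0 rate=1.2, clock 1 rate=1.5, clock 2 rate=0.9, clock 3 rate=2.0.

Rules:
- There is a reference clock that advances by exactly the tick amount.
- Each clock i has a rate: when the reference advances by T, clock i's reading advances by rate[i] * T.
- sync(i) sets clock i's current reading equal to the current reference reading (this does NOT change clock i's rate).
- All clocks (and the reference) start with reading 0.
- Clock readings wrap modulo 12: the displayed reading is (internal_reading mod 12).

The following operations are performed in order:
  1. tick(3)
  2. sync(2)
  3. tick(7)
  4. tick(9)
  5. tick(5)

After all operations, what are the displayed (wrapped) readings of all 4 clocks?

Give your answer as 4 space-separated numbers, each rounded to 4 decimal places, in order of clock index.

After op 1 tick(3): ref=3.0000 raw=[3.6000 4.5000 2.7000 6.0000]
After op 2 sync(2): ref=3.0000 raw=[3.6000 4.5000 3.0000 6.0000]
After op 3 tick(7): ref=10.0000 raw=[12.0000 15.0000 9.3000 20.0000]
After op 4 tick(9): ref=19.0000 raw=[22.8000 28.5000 17.4000 38.0000]
After op 5 tick(5): ref=24.0000 raw=[28.8000 36.0000 21.9000 48.0000]
Wrap final raw readings (mod 12): 28.8000 mod 12 = 4.8000; 36.0000 mod 12 = 0.0000; 21.9000 mod 12 = 9.9000; 48.0000 mod 12 = 0.0000

Answer: 4.8000 0.0000 9.9000 0.0000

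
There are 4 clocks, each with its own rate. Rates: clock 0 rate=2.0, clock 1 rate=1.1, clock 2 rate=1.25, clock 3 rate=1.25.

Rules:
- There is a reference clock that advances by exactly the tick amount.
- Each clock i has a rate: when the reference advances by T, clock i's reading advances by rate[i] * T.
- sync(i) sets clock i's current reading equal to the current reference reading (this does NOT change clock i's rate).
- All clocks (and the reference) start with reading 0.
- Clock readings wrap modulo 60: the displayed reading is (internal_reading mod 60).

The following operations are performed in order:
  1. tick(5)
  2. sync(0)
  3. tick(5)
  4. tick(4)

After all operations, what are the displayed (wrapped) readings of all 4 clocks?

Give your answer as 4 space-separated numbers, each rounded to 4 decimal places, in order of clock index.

Answer: 23.0000 15.4000 17.5000 17.5000

Derivation:
After op 1 tick(5): ref=5.0000 raw=[10.0000 5.5000 6.2500 6.2500]
After op 2 sync(0): ref=5.0000 raw=[5.0000 5.5000 6.2500 6.2500]
After op 3 tick(5): ref=10.0000 raw=[15.0000 11.0000 12.5000 12.5000]
After op 4 tick(4): ref=14.0000 raw=[23.0000 15.4000 17.5000 17.5000]
Wrap final raw readings (mod 60): 23.0000 mod 60 = 23.0000; 15.4000 mod 60 = 15.4000; 17.5000 mod 60 = 17.5000; 17.5000 mod 60 = 17.5000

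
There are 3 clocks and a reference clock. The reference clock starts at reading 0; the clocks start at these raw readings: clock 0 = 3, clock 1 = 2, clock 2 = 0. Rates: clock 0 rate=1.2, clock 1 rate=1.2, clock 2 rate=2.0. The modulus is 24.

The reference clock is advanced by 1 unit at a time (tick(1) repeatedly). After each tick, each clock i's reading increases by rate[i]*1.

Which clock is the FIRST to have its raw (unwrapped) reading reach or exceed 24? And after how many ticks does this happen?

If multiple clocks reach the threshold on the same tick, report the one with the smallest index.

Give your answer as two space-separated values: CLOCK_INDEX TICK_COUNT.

Answer: 2 12

Derivation:
clock 0: start=3, rate=1.2, needs 24-3 = 21; ticks = ceil(21/1.2) = ceil(17.5000) = 18; reading at tick 18 = 3 + 1.2*18 = 24.6000
clock 1: start=2, rate=1.2, needs 24-2 = 22; ticks = ceil(22/1.2) = ceil(18.3333) = 19; reading at tick 19 = 2 + 1.2*19 = 24.8000
clock 2: start=0, rate=2.0, needs 24-0 = 24; ticks = ceil(24/2.0) = ceil(12.0000) = 12; reading at tick 12 = 0 + 2.0*12 = 24.0000
Minimum tick count = 12; winners = [2]; smallest index = 2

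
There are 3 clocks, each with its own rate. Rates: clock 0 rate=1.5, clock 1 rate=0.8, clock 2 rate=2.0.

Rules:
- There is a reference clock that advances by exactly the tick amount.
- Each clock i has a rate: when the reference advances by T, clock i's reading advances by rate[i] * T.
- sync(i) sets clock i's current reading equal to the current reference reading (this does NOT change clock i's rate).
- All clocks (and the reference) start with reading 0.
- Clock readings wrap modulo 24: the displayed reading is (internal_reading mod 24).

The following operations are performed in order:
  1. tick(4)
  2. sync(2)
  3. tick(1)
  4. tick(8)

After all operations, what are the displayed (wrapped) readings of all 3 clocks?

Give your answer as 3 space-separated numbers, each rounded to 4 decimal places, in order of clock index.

Answer: 19.5000 10.4000 22.0000

Derivation:
After op 1 tick(4): ref=4.0000 raw=[6.0000 3.2000 8.0000]
After op 2 sync(2): ref=4.0000 raw=[6.0000 3.2000 4.0000]
After op 3 tick(1): ref=5.0000 raw=[7.5000 4.0000 6.0000]
After op 4 tick(8): ref=13.0000 raw=[19.5000 10.4000 22.0000]
Wrap final raw readings (mod 24): 19.5000 mod 24 = 19.5000; 10.4000 mod 24 = 10.4000; 22.0000 mod 24 = 22.0000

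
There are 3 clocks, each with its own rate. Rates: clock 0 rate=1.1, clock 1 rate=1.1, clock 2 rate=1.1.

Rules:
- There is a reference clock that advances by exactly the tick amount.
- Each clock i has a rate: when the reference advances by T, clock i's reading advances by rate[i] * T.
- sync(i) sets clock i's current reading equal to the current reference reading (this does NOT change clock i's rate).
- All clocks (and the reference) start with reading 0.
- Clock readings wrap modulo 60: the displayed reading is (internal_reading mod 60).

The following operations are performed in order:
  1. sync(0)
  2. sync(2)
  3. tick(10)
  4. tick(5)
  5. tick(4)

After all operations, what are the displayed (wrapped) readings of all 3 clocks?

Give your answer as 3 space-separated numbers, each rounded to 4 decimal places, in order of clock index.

Answer: 20.9000 20.9000 20.9000

Derivation:
After op 1 sync(0): ref=0.0000 raw=[0.0000 0.0000 0.0000]
After op 2 sync(2): ref=0.0000 raw=[0.0000 0.0000 0.0000]
After op 3 tick(10): ref=10.0000 raw=[11.0000 11.0000 11.0000]
After op 4 tick(5): ref=15.0000 raw=[16.5000 16.5000 16.5000]
After op 5 tick(4): ref=19.0000 raw=[20.9000 20.9000 20.9000]
Wrap final raw readings (mod 60): 20.9000 mod 60 = 20.9000; 20.9000 mod 60 = 20.9000; 20.9000 mod 60 = 20.9000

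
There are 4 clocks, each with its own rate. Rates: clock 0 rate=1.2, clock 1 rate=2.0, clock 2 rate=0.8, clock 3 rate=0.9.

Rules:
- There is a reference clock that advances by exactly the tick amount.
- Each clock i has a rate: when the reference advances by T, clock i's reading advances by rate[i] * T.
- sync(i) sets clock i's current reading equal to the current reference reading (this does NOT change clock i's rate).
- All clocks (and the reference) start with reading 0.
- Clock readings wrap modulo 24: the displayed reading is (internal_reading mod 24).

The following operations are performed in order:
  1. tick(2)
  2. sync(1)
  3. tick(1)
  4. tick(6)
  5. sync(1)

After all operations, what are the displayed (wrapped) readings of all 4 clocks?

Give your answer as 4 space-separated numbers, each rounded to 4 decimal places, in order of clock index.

After op 1 tick(2): ref=2.0000 raw=[2.4000 4.0000 1.6000 1.8000]
After op 2 sync(1): ref=2.0000 raw=[2.4000 2.0000 1.6000 1.8000]
After op 3 tick(1): ref=3.0000 raw=[3.6000 4.0000 2.4000 2.7000]
After op 4 tick(6): ref=9.0000 raw=[10.8000 16.0000 7.2000 8.1000]
After op 5 sync(1): ref=9.0000 raw=[10.8000 9.0000 7.2000 8.1000]
Wrap final raw readings (mod 24): 10.8000 mod 24 = 10.8000; 9.0000 mod 24 = 9.0000; 7.2000 mod 24 = 7.2000; 8.1000 mod 24 = 8.1000

Answer: 10.8000 9.0000 7.2000 8.1000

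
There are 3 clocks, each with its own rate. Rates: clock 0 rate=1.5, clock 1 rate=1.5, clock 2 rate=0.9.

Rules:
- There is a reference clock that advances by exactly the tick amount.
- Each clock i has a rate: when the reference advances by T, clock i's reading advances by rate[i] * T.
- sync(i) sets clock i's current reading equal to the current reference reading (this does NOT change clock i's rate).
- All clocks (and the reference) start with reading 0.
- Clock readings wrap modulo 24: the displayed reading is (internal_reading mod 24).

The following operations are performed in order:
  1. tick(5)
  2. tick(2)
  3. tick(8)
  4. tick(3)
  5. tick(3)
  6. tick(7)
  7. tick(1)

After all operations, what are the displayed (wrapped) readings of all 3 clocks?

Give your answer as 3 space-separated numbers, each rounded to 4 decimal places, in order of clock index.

Answer: 19.5000 19.5000 2.1000

Derivation:
After op 1 tick(5): ref=5.0000 raw=[7.5000 7.5000 4.5000]
After op 2 tick(2): ref=7.0000 raw=[10.5000 10.5000 6.3000]
After op 3 tick(8): ref=15.0000 raw=[22.5000 22.5000 13.5000]
After op 4 tick(3): ref=18.0000 raw=[27.0000 27.0000 16.2000]
After op 5 tick(3): ref=21.0000 raw=[31.5000 31.5000 18.9000]
After op 6 tick(7): ref=28.0000 raw=[42.0000 42.0000 25.2000]
After op 7 tick(1): ref=29.0000 raw=[43.5000 43.5000 26.1000]
Wrap final raw readings (mod 24): 43.5000 mod 24 = 19.5000; 43.5000 mod 24 = 19.5000; 26.1000 mod 24 = 2.1000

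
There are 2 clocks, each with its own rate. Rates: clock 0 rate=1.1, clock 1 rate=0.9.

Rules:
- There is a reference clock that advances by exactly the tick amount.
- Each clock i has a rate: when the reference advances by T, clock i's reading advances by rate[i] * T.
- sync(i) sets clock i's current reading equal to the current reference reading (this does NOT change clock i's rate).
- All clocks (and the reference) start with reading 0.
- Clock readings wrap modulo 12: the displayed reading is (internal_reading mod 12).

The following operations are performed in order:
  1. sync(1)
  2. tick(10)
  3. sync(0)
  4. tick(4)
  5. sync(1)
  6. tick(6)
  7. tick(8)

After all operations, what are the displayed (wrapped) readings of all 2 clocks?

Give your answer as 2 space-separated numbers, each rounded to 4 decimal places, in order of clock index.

Answer: 5.8000 2.6000

Derivation:
After op 1 sync(1): ref=0.0000 raw=[0.0000 0.0000]
After op 2 tick(10): ref=10.0000 raw=[11.0000 9.0000]
After op 3 sync(0): ref=10.0000 raw=[10.0000 9.0000]
After op 4 tick(4): ref=14.0000 raw=[14.4000 12.6000]
After op 5 sync(1): ref=14.0000 raw=[14.4000 14.0000]
After op 6 tick(6): ref=20.0000 raw=[21.0000 19.4000]
After op 7 tick(8): ref=28.0000 raw=[29.8000 26.6000]
Wrap final raw readings (mod 12): 29.8000 mod 12 = 5.8000; 26.6000 mod 12 = 2.6000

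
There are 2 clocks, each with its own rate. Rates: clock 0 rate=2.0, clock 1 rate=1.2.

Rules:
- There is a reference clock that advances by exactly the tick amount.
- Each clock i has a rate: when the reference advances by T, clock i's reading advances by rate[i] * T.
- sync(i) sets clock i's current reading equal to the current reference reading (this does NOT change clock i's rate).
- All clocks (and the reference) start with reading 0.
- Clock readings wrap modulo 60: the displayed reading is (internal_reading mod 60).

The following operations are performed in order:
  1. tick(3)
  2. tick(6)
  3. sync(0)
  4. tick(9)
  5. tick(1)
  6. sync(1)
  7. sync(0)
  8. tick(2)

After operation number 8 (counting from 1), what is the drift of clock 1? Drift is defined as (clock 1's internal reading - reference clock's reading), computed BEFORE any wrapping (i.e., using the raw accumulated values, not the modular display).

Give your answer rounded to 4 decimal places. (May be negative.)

After op 1 tick(3): ref=3.0000 raw=[6.0000 3.6000]
After op 2 tick(6): ref=9.0000 raw=[18.0000 10.8000]
After op 3 sync(0): ref=9.0000 raw=[9.0000 10.8000]
After op 4 tick(9): ref=18.0000 raw=[27.0000 21.6000]
After op 5 tick(1): ref=19.0000 raw=[29.0000 22.8000]
After op 6 sync(1): ref=19.0000 raw=[29.0000 19.0000]
After op 7 sync(0): ref=19.0000 raw=[19.0000 19.0000]
After op 8 tick(2): ref=21.0000 raw=[23.0000 21.4000]
Drift of clock 1 after op 8: 21.4000 - 21.0000 = 0.4000

Answer: 0.4000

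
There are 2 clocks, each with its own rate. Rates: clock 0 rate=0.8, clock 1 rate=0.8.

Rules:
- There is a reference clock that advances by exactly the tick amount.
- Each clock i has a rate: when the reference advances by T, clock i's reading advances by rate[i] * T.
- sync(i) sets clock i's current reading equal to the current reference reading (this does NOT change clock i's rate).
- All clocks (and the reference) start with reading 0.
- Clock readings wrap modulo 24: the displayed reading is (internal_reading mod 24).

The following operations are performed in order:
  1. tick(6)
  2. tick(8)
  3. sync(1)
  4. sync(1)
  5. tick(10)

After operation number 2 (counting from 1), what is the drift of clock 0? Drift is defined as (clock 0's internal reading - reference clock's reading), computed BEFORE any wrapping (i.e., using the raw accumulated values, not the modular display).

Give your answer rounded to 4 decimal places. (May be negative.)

Answer: -2.8000

Derivation:
After op 1 tick(6): ref=6.0000 raw=[4.8000 4.8000]
After op 2 tick(8): ref=14.0000 raw=[11.2000 11.2000]
Drift of clock 0 after op 2: 11.2000 - 14.0000 = -2.8000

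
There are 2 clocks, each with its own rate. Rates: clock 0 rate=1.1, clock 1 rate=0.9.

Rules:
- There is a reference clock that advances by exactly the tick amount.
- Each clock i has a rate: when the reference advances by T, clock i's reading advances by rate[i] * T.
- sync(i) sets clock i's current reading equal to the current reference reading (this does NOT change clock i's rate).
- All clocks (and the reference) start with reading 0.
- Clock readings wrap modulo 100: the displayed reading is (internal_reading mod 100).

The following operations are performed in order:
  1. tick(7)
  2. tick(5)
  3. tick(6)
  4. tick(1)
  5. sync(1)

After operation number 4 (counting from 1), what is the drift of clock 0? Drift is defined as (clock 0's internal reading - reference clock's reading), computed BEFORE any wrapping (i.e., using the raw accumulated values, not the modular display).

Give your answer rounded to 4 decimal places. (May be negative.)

Answer: 1.9000

Derivation:
After op 1 tick(7): ref=7.0000 raw=[7.7000 6.3000]
After op 2 tick(5): ref=12.0000 raw=[13.2000 10.8000]
After op 3 tick(6): ref=18.0000 raw=[19.8000 16.2000]
After op 4 tick(1): ref=19.0000 raw=[20.9000 17.1000]
Drift of clock 0 after op 4: 20.9000 - 19.0000 = 1.9000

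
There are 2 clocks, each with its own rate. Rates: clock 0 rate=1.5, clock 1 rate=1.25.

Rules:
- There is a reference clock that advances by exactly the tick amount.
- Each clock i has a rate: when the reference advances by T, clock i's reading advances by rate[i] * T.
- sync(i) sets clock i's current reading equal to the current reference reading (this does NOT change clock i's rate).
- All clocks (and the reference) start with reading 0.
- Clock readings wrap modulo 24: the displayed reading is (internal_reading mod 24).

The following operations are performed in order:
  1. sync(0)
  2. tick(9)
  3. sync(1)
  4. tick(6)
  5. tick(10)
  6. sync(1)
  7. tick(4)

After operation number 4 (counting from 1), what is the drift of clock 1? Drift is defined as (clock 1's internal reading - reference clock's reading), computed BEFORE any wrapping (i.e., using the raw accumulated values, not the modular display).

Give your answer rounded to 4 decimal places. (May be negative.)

After op 1 sync(0): ref=0.0000 raw=[0.0000 0.0000]
After op 2 tick(9): ref=9.0000 raw=[13.5000 11.2500]
After op 3 sync(1): ref=9.0000 raw=[13.5000 9.0000]
After op 4 tick(6): ref=15.0000 raw=[22.5000 16.5000]
Drift of clock 1 after op 4: 16.5000 - 15.0000 = 1.5000

Answer: 1.5000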